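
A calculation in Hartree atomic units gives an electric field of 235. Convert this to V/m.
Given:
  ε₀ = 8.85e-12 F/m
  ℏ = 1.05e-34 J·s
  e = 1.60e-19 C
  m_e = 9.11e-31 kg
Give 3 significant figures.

One atomic unit of electric field: E_au = E_h/(e a₀) = m_e²e⁵/((4πε₀)³ℏ⁴) = 5.20e11 V/m.
235 × 5.20e11 V/m = 1.22e14 V/m

1.22e14 V/m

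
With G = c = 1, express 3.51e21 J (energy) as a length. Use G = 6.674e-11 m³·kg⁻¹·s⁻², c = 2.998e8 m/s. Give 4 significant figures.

2.900e-23 m

Energy → length via G/c⁴.
3.51e21 J × (G/c⁴) = 2.900e-23 m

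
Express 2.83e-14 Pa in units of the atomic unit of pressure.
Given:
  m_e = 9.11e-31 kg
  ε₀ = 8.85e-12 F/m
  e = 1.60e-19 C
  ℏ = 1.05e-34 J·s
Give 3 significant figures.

atomic unit of pressure: P_au = E_h/a₀³ = m_e⁴e¹⁰/((4πε₀)⁵ℏ⁸) = 3.01e13 Pa.
2.83e-14 / 3.01e13 = 9.39e-28

9.39e-28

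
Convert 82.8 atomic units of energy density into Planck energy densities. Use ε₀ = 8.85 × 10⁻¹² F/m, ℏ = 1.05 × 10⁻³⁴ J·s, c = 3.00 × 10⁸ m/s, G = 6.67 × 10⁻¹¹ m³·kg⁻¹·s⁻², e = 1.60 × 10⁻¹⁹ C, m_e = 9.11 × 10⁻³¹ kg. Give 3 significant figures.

5.33 × 10⁻⁹⁹

atomic unit of energy density: u_au = E_h/a₀³ = m_e⁴e¹⁰/((4πε₀)⁵ℏ⁸) = 3.01 × 10¹³ J/m³
Planck energy density: u_P = c⁷/(ℏG²) = 4.68 × 10¹¹³ J/m³
82.8 × 3.01 × 10¹³ / 4.68 × 10¹¹³ = 5.33 × 10⁻⁹⁹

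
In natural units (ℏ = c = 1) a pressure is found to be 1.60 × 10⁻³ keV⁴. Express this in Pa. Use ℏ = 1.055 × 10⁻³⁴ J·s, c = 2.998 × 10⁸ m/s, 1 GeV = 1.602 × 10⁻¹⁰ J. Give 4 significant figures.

Pressure is [E]/[L]³ = [E]⁴/(ℏc)³.
1 GeV⁴ → 1/(ℏc)³ × (1 GeV in J)⁴ = 2.082 × 10³⁷ Pa.
Convert the energy scale: 1.60 × 10⁻³ keV⁴ = 1.60 × 10⁻²⁷ GeV⁴.
Result: 1.60 × 10⁻²⁷ × 2.082 × 10³⁷ = 3.331 × 10¹⁰ Pa.

3.331 × 10¹⁰ Pa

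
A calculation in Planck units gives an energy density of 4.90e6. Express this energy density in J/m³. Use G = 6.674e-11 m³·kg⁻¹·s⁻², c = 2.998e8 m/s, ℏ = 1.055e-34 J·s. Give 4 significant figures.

2.270e120 J/m³

One Planck energy density: u_P = c⁷/(ℏG²) = 4.632e113 J/m³.
4.90e6 × 4.632e113 J/m³ = 2.270e120 J/m³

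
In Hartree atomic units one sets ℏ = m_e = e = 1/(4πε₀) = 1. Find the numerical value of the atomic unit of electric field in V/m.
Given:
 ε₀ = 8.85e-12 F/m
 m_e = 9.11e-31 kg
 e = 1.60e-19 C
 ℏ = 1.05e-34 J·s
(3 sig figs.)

5.20e11 V/m

E_au = E_h/(e a₀) = m_e²e⁵/((4πε₀)³ℏ⁴)
E_h = 4.38e-18 J
a₀ = 5.26e-11 m
E_h/(e·a₀) = 5.20e11 V/m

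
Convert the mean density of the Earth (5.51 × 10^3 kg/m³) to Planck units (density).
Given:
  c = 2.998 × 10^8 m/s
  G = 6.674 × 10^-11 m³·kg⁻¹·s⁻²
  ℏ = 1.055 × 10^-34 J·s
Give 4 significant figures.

1.069 × 10^-93

Planck density: ρ_P = c⁵/(ℏG²) = 5.154 × 10^96 kg/m³.
5.51 × 10^3 / 5.154 × 10^96 = 1.069 × 10^-93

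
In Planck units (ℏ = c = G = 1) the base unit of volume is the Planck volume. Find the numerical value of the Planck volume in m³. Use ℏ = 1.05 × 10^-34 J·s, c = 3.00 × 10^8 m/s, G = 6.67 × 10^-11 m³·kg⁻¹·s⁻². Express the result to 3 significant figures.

V_P = (ℏG/c³)^(3/2)
  = √(1.75 × 10^-209)
  = 4.18 × 10^-105 m³

4.18 × 10^-105 m³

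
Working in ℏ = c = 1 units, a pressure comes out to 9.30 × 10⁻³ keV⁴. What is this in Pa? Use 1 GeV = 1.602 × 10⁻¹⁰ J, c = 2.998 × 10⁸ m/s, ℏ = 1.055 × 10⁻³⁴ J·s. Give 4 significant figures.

1.936 × 10¹¹ Pa

Pressure is [E]/[L]³ = [E]⁴/(ℏc)³.
1 GeV⁴ → 1/(ℏc)³ × (1 GeV in J)⁴ = 2.082 × 10³⁷ Pa.
Convert the energy scale: 9.30 × 10⁻³ keV⁴ = 9.30 × 10⁻²⁷ GeV⁴.
Result: 9.30 × 10⁻²⁷ × 2.082 × 10³⁷ = 1.936 × 10¹¹ Pa.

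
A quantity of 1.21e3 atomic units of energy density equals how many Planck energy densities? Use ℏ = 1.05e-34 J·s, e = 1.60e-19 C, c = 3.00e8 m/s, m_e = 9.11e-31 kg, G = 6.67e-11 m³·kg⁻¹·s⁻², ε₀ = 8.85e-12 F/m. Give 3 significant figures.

atomic unit of energy density: u_au = E_h/a₀³ = m_e⁴e¹⁰/((4πε₀)⁵ℏ⁸) = 3.01e13 J/m³
Planck energy density: u_P = c⁷/(ℏG²) = 4.68e113 J/m³
1.21e3 × 3.01e13 / 4.68e113 = 7.79e-98

7.79e-98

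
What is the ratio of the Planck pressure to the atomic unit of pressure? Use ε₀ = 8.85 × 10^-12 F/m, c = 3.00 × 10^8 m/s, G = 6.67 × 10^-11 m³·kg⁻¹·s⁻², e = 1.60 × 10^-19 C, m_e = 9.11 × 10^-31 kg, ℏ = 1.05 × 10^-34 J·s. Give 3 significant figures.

Planck pressure: p_P = c⁷/(ℏG²) = 4.68 × 10^113 Pa
atomic unit of pressure: P_au = E_h/a₀³ = m_e⁴e¹⁰/((4πε₀)⁵ℏ⁸) = 3.01 × 10^13 Pa
ratio = 4.68 × 10^113 / 3.01 × 10^13 = 1.55 × 10^100

1.55 × 10^100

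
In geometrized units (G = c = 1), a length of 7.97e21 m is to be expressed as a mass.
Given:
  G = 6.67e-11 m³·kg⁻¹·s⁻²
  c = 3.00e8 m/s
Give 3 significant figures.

1.08e49 kg

Length → mass via c²/G.
7.97e21 m × (c²/G) = 1.08e49 kg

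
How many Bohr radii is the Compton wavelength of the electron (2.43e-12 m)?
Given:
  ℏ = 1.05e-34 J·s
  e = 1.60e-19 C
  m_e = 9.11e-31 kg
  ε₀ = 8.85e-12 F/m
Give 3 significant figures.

Bohr radius: a₀ = 4πε₀ℏ²/(m_e e²) = 5.26e-11 m.
2.43e-12 / 5.26e-11 = 0.0462

0.0462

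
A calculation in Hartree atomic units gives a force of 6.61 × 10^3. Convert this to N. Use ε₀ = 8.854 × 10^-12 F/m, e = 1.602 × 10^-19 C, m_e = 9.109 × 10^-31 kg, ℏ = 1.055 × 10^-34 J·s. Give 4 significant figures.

5.433 × 10^-4 N

One atomic unit of force: F_au = E_h/a₀ = m_e²e⁶/((4πε₀)³ℏ⁴) = 8.220 × 10^-8 N.
6.61 × 10^3 × 8.220 × 10^-8 N = 5.433 × 10^-4 N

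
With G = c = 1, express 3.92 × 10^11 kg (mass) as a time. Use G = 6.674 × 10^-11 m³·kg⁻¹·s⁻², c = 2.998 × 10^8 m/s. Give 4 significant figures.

Mass → time via G/c³.
3.92 × 10^11 kg × (G/c³) = 9.709 × 10^-25 s

9.709 × 10^-25 s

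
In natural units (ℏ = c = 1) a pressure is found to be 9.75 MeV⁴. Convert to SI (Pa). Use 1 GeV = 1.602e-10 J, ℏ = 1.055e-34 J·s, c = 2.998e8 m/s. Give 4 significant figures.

2.030e26 Pa

Pressure is [E]/[L]³ = [E]⁴/(ℏc)³.
1 GeV⁴ → 1/(ℏc)³ × (1 GeV in J)⁴ = 2.082e37 Pa.
Convert the energy scale: 9.75 MeV⁴ = 9.75e-12 GeV⁴.
Result: 9.75e-12 × 2.082e37 = 2.030e26 Pa.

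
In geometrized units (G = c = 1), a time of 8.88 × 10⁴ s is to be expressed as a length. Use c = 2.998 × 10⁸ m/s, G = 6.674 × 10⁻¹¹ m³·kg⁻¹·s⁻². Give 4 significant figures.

2.662 × 10¹³ m

Time → length via c.
8.88 × 10⁴ s × (c) = 2.662 × 10¹³ m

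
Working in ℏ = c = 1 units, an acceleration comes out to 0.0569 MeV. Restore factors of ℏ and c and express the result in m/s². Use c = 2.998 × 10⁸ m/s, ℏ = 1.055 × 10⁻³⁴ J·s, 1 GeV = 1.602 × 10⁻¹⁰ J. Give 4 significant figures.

2.590 × 10²⁸ m/s²

Acceleration is [L]/[T]² = c·[E]/ℏ.
1 GeV → c/ℏ × (1 GeV in J) = 4.552 × 10³² m/s².
Convert the energy scale: 0.0569 MeV = 5.69 × 10⁻⁵ GeV.
Result: 5.69 × 10⁻⁵ × 4.552 × 10³² = 2.590 × 10²⁸ m/s².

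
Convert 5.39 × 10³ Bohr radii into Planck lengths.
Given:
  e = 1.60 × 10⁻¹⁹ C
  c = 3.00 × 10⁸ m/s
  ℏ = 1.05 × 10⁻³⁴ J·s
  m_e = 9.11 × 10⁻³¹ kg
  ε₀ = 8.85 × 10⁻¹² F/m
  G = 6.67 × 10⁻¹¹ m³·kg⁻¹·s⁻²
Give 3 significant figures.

1.76 × 10²⁸

Bohr radius: a₀ = 4πε₀ℏ²/(m_e e²) = 5.26 × 10⁻¹¹ m
Planck length: ℓ_P = √(ℏG/c³) = 1.61 × 10⁻³⁵ m
5.39 × 10³ × 5.26 × 10⁻¹¹ / 1.61 × 10⁻³⁵ = 1.76 × 10²⁸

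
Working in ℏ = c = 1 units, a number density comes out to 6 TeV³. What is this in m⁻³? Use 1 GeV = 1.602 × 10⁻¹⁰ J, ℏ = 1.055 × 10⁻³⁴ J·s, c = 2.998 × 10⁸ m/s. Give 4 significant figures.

7.796 × 10⁵⁶ m⁻³

Number density is [L]⁻³ = [E]³/(ℏc)³.
1 GeV³ → 1/(ℏc)³ × (1 GeV in J)³ = 1.299 × 10⁴⁷ m⁻³.
Convert the energy scale: 6 TeV³ = 6.00 × 10⁹ GeV³.
Result: 6.00 × 10⁹ × 1.299 × 10⁴⁷ = 7.796 × 10⁵⁶ m⁻³.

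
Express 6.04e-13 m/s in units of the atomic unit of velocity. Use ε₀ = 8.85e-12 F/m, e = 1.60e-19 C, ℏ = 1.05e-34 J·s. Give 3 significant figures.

atomic unit of velocity: v_au = e²/(4πε₀ℏ) = 2.19e6 m/s.
6.04e-13 / 2.19e6 = 2.76e-19

2.76e-19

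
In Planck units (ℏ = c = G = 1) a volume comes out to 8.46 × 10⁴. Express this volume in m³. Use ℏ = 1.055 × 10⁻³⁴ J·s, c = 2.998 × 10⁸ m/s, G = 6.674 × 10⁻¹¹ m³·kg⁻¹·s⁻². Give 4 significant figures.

One Planck volume: V_P = (ℏG/c³)^(3/2) = 4.224 × 10⁻¹⁰⁵ m³.
8.46 × 10⁴ × 4.224 × 10⁻¹⁰⁵ m³ = 3.573 × 10⁻¹⁰⁰ m³

3.573 × 10⁻¹⁰⁰ m³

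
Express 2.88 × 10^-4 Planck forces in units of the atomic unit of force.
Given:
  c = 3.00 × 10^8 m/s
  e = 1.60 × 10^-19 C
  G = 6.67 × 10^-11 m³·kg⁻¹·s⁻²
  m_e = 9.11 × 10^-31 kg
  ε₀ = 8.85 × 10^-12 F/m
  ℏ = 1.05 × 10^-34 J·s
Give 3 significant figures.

Planck force: F_P = c⁴/G = 1.21 × 10^44 N
atomic unit of force: F_au = E_h/a₀ = m_e²e⁶/((4πε₀)³ℏ⁴) = 8.33 × 10^-8 N
2.88 × 10^-4 × 1.21 × 10^44 / 8.33 × 10^-8 = 4.20 × 10^47

4.20 × 10^47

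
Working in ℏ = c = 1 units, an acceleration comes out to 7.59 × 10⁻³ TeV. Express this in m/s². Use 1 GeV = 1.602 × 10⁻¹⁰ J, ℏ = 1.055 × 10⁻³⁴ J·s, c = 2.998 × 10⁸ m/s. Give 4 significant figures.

3.455 × 10³³ m/s²

Acceleration is [L]/[T]² = c·[E]/ℏ.
1 GeV → c/ℏ × (1 GeV in J) = 4.552 × 10³² m/s².
Convert the energy scale: 7.59 × 10⁻³ TeV = 7.59 GeV.
Result: 7.59 × 4.552 × 10³² = 3.455 × 10³³ m/s².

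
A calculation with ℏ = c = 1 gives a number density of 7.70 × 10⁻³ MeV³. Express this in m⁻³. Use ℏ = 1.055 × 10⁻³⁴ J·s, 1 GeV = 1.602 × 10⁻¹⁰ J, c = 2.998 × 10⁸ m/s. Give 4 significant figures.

Number density is [L]⁻³ = [E]³/(ℏc)³.
1 GeV³ → 1/(ℏc)³ × (1 GeV in J)³ = 1.299 × 10⁴⁷ m⁻³.
Convert the energy scale: 7.70 × 10⁻³ MeV³ = 7.70 × 10⁻¹² GeV³.
Result: 7.70 × 10⁻¹² × 1.299 × 10⁴⁷ = 1.001 × 10³⁶ m⁻³.

1.001 × 10³⁶ m⁻³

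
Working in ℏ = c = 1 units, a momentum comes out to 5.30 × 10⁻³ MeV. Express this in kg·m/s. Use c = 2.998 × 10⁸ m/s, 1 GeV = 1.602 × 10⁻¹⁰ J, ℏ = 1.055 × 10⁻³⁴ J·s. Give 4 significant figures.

Momentum is [E]/c; divide by c.
1 GeV → 1/c × (1 GeV in J) = 5.344 × 10⁻¹⁹ kg·m/s.
Convert the energy scale: 5.30 × 10⁻³ MeV = 5.30 × 10⁻⁶ GeV.
Result: 5.30 × 10⁻⁶ × 5.344 × 10⁻¹⁹ = 2.832 × 10⁻²⁴ kg·m/s.

2.832 × 10⁻²⁴ kg·m/s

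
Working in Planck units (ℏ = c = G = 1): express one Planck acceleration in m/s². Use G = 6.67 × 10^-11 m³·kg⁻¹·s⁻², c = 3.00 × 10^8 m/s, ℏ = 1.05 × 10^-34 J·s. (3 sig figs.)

From ℏ = c = G = 1 the acceleration scale is a_P = √(c⁷/(ℏG)).
  = √(3.12 × 10^103)
  = 5.59 × 10^51 m/s²

5.59 × 10^51 m/s²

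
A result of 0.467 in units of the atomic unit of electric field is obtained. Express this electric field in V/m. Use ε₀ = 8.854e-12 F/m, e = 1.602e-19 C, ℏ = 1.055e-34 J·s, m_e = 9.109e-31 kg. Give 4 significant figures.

2.396e11 V/m

One atomic unit of electric field: E_au = E_h/(e a₀) = m_e²e⁵/((4πε₀)³ℏ⁴) = 5.131e11 V/m.
0.467 × 5.131e11 V/m = 2.396e11 V/m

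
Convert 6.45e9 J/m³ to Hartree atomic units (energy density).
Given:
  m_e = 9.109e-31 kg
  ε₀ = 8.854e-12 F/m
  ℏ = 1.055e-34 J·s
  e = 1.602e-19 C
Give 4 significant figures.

atomic unit of energy density: u_au = E_h/a₀³ = m_e⁴e¹⁰/((4πε₀)⁵ℏ⁸) = 2.929e13 J/m³.
6.45e9 / 2.929e13 = 2.202e-4

2.202e-4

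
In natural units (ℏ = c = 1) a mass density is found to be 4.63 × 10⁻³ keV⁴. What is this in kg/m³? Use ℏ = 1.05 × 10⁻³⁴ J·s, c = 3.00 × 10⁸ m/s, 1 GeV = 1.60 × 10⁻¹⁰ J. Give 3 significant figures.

Mass density is [E]/(c²[L]³) = [E]⁴/(ℏ³c⁵).
1 GeV⁴ → 1/(ℏ³c⁵) × (1 GeV in J)⁴ = 2.33 × 10²⁰ kg/m³.
Convert the energy scale: 4.63 × 10⁻³ keV⁴ = 4.63 × 10⁻²⁷ GeV⁴.
Result: 4.63 × 10⁻²⁷ × 2.33 × 10²⁰ = 1.08 × 10⁻⁶ kg/m³.

1.08 × 10⁻⁶ kg/m³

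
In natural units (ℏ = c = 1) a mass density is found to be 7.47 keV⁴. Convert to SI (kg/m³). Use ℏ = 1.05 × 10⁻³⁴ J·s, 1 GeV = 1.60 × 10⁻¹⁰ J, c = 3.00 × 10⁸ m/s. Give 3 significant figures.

Mass density is [E]/(c²[L]³) = [E]⁴/(ℏ³c⁵).
1 GeV⁴ → 1/(ℏ³c⁵) × (1 GeV in J)⁴ = 2.33 × 10²⁰ kg/m³.
Convert the energy scale: 7.47 keV⁴ = 7.47 × 10⁻²⁴ GeV⁴.
Result: 7.47 × 10⁻²⁴ × 2.33 × 10²⁰ = 1.74 × 10⁻³ kg/m³.

1.74 × 10⁻³ kg/m³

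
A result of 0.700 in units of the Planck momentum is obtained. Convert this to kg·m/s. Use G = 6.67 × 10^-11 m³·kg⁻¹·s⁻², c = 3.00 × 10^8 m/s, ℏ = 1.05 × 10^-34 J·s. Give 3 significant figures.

One Planck momentum: p_P = √(ℏc³/G) = 6.52 kg·m/s.
0.700 × 6.52 kg·m/s = 4.56 kg·m/s

4.56 kg·m/s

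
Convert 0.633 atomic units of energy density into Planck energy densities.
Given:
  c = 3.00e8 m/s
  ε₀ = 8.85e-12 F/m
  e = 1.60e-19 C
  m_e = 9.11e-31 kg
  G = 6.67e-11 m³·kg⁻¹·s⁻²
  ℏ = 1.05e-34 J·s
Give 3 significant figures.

4.07e-101

atomic unit of energy density: u_au = E_h/a₀³ = m_e⁴e¹⁰/((4πε₀)⁵ℏ⁸) = 3.01e13 J/m³
Planck energy density: u_P = c⁷/(ℏG²) = 4.68e113 J/m³
0.633 × 3.01e13 / 4.68e113 = 4.07e-101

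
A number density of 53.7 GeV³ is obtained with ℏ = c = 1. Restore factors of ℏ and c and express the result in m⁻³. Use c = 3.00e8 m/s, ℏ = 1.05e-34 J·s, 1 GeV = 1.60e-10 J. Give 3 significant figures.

Number density is [L]⁻³ = [E]³/(ℏc)³.
1 GeV³ → 1/(ℏc)³ × (1 GeV in J)³ = 1.31e47 m⁻³.
Result: 53.7 × 1.31e47 = 7.04e48 m⁻³.

7.04e48 m⁻³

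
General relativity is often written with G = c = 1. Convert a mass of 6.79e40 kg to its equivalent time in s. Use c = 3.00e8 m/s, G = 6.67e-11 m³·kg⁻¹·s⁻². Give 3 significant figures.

Mass → time via G/c³.
6.79e40 kg × (G/c³) = 1.68e5 s

1.68e5 s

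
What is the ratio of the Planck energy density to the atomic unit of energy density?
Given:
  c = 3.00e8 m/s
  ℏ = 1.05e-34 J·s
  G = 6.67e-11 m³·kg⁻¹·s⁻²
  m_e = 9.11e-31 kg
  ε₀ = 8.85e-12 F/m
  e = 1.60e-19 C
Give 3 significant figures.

Planck energy density: u_P = c⁷/(ℏG²) = 4.68e113 J/m³
atomic unit of energy density: u_au = E_h/a₀³ = m_e⁴e¹⁰/((4πε₀)⁵ℏ⁸) = 3.01e13 J/m³
ratio = 4.68e113 / 3.01e13 = 1.55e100

1.55e100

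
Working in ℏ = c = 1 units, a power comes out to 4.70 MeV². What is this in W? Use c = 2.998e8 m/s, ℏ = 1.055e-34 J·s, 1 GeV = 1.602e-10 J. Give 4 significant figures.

1.143e9 W

Power is [E]/[T] = [E]²/ℏ.
1 GeV² → 1/ℏ × (1 GeV in J)² = 2.433e14 W.
Convert the energy scale: 4.70 MeV² = 4.70e-6 GeV².
Result: 4.70e-6 × 2.433e14 = 1.143e9 W.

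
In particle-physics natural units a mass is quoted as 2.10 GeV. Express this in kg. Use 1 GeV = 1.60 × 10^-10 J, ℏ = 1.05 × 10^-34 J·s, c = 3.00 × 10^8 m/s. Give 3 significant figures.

3.73 × 10^-27 kg

Mass is [E]/c²; divide by c².
1 GeV → 1/c² × (1 GeV in J) = 1.78 × 10^-27 kg.
Result: 2.10 × 1.78 × 10^-27 = 3.73 × 10^-27 kg.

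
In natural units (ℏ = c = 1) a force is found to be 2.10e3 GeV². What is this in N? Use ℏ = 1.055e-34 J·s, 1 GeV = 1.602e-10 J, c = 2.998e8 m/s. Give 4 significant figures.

Force is [E]/[L] = [E]²/(ℏc); restore (ℏc)⁻¹.
1 GeV² → 1/(ℏc) × (1 GeV in J)² = 8.114e5 N.
Result: 2.10e3 × 8.114e5 = 1.704e9 N.

1.704e9 N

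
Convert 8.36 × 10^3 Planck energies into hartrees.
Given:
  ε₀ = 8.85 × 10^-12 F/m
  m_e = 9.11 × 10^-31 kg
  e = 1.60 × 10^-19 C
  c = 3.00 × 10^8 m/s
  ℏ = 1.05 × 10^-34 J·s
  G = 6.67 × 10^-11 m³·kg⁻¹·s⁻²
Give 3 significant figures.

Planck energy: E_P = √(ℏc⁵/G) = 1.96 × 10^9 J
hartree: E_h = m_e e⁴/(4πε₀ℏ)² = 4.38 × 10^-18 J
8.36 × 10^3 × 1.96 × 10^9 / 4.38 × 10^-18 = 3.73 × 10^30

3.73 × 10^30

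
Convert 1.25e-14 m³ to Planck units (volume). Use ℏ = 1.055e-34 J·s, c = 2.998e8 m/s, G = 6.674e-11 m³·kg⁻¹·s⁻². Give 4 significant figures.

Planck volume: V_P = (ℏG/c³)^(3/2) = 4.224e-105 m³.
1.25e-14 / 4.224e-105 = 2.959e90

2.959e90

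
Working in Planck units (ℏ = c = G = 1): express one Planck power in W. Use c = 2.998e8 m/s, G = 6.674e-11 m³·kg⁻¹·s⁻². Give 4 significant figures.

3.629e52 W

The unique combination of the constants set to 1 with dimensions of power is P_P = c⁵/G.
  = 2.422e42 / 6.674e-11
  = 3.629e52 W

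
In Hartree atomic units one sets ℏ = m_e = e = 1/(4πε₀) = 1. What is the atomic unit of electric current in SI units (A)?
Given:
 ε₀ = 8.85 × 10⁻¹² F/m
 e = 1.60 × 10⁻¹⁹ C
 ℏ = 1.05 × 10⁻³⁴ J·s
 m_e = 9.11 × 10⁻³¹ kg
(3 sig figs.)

I_au = e E_h/ℏ = m_e e⁵/((4πε₀)²ℏ³)
E_h = 4.38 × 10⁻¹⁸ J
e·E_h/ℏ = 6.67 × 10⁻³ A

6.67 × 10⁻³ A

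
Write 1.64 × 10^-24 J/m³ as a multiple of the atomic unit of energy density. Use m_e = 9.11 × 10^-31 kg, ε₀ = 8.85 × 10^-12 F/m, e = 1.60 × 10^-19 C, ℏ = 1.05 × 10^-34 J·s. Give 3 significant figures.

atomic unit of energy density: u_au = E_h/a₀³ = m_e⁴e¹⁰/((4πε₀)⁵ℏ⁸) = 3.01 × 10^13 J/m³.
1.64 × 10^-24 / 3.01 × 10^13 = 5.44 × 10^-38

5.44 × 10^-38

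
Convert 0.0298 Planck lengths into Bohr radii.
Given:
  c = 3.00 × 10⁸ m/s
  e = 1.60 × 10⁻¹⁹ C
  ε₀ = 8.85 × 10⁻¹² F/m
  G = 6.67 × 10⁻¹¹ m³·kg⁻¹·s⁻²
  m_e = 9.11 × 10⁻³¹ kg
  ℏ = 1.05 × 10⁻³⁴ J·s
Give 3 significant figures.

Planck length: ℓ_P = √(ℏG/c³) = 1.61 × 10⁻³⁵ m
Bohr radius: a₀ = 4πε₀ℏ²/(m_e e²) = 5.26 × 10⁻¹¹ m
0.0298 × 1.61 × 10⁻³⁵ / 5.26 × 10⁻¹¹ = 9.13 × 10⁻²⁷

9.13 × 10⁻²⁷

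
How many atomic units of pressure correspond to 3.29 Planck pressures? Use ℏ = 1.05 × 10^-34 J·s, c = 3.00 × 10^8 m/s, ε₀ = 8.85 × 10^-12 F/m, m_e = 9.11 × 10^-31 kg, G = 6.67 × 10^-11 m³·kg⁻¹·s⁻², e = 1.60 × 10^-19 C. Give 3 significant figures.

Planck pressure: p_P = c⁷/(ℏG²) = 4.68 × 10^113 Pa
atomic unit of pressure: P_au = E_h/a₀³ = m_e⁴e¹⁰/((4πε₀)⁵ℏ⁸) = 3.01 × 10^13 Pa
3.29 × 4.68 × 10^113 / 3.01 × 10^13 = 5.11 × 10^100

5.11 × 10^100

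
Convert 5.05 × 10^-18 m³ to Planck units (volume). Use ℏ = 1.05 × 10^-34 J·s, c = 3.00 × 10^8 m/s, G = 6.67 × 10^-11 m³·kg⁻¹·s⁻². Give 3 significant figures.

1.21 × 10^87

Planck volume: V_P = (ℏG/c³)^(3/2) = 4.18 × 10^-105 m³.
5.05 × 10^-18 / 4.18 × 10^-105 = 1.21 × 10^87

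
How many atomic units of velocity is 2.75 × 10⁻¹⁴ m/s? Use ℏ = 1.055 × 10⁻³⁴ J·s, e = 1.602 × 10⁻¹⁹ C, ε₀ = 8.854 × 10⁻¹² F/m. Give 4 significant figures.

1.258 × 10⁻²⁰

atomic unit of velocity: v_au = e²/(4πε₀ℏ) = 2.186 × 10⁶ m/s.
2.75 × 10⁻¹⁴ / 2.186 × 10⁶ = 1.258 × 10⁻²⁰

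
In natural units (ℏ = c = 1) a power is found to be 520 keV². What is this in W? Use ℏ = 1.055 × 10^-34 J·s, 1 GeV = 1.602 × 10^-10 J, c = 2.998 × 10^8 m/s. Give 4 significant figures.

Power is [E]/[T] = [E]²/ℏ.
1 GeV² → 1/ℏ × (1 GeV in J)² = 2.433 × 10^14 W.
Convert the energy scale: 520 keV² = 5.20 × 10^-10 GeV².
Result: 5.20 × 10^-10 × 2.433 × 10^14 = 1.265 × 10^5 W.

1.265 × 10^5 W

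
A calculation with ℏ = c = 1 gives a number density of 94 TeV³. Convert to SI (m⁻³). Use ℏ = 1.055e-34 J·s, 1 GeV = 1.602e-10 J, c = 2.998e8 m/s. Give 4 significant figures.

1.221e58 m⁻³

Number density is [L]⁻³ = [E]³/(ℏc)³.
1 GeV³ → 1/(ℏc)³ × (1 GeV in J)³ = 1.299e47 m⁻³.
Convert the energy scale: 94 TeV³ = 9.40e10 GeV³.
Result: 9.40e10 × 1.299e47 = 1.221e58 m⁻³.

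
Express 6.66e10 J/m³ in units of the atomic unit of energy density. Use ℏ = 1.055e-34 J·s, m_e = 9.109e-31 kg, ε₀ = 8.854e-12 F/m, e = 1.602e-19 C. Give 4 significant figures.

2.274e-3

atomic unit of energy density: u_au = E_h/a₀³ = m_e⁴e¹⁰/((4πε₀)⁵ℏ⁸) = 2.929e13 J/m³.
6.66e10 / 2.929e13 = 2.274e-3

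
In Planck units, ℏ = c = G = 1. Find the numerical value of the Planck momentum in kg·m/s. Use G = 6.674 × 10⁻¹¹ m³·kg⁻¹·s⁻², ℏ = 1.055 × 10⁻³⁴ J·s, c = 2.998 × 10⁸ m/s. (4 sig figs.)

From ℏ = c = G = 1 the momentum scale is p_P = √(ℏc³/G).
  = √(42.60)
  = 6.527 kg·m/s

6.527 kg·m/s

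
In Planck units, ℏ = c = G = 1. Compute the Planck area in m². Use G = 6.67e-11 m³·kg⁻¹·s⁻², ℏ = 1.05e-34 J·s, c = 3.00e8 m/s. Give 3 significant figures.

The unique combination of the constants set to 1 with dimensions of area is A_P = ℏG/c³.
  = 7.00e-45 / 2.70e25
  = 2.59e-70 m²

2.59e-70 m²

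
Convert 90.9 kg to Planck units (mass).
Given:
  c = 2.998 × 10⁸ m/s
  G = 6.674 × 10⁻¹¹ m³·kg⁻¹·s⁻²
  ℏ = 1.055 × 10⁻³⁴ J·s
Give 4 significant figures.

4.176 × 10⁹

Planck mass: m_P = √(ℏc/G) = 2.177 × 10⁻⁸ kg.
90.9 / 2.177 × 10⁻⁸ = 4.176 × 10⁹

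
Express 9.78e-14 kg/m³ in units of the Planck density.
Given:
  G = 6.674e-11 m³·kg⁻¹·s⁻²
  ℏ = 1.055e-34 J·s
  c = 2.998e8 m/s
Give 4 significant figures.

1.898e-110

Planck density: ρ_P = c⁵/(ℏG²) = 5.154e96 kg/m³.
9.78e-14 / 5.154e96 = 1.898e-110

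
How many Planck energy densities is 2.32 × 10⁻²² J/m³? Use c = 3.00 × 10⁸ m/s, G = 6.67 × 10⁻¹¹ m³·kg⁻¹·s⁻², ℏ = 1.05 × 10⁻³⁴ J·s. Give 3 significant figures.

Planck energy density: u_P = c⁷/(ℏG²) = 4.68 × 10¹¹³ J/m³.
2.32 × 10⁻²² / 4.68 × 10¹¹³ = 4.96 × 10⁻¹³⁶

4.96 × 10⁻¹³⁶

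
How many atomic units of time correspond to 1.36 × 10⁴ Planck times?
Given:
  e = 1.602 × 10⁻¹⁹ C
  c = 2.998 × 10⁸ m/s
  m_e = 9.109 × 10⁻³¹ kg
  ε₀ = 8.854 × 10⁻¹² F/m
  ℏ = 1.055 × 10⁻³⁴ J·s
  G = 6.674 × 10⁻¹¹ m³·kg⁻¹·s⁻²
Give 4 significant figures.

Planck time: t_P = √(ℏG/c⁵) = 5.392 × 10⁻⁴⁴ s
atomic unit of time: τ_au = (4πε₀)²ℏ³/(m_e e⁴) = 2.423 × 10⁻¹⁷ s
1.36 × 10⁴ × 5.392 × 10⁻⁴⁴ / 2.423 × 10⁻¹⁷ = 3.027 × 10⁻²³

3.027 × 10⁻²³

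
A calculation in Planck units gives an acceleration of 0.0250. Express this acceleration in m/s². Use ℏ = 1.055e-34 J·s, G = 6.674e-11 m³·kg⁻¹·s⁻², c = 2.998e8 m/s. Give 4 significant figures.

One Planck acceleration: a_P = √(c⁷/(ℏG)) = 5.560e51 m/s².
0.0250 × 5.560e51 m/s² = 1.390e50 m/s²

1.390e50 m/s²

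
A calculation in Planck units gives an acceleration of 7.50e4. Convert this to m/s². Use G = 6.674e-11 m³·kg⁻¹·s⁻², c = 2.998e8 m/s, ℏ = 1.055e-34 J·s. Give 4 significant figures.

4.170e56 m/s²

One Planck acceleration: a_P = √(c⁷/(ℏG)) = 5.560e51 m/s².
7.50e4 × 5.560e51 m/s² = 4.170e56 m/s²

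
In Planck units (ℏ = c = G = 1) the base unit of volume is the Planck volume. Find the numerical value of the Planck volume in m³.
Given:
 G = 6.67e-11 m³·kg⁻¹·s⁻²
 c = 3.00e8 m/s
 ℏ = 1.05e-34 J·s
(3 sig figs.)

V_P = (ℏG/c³)^(3/2)
  = √(1.75e-209)
  = 4.18e-105 m³

4.18e-105 m³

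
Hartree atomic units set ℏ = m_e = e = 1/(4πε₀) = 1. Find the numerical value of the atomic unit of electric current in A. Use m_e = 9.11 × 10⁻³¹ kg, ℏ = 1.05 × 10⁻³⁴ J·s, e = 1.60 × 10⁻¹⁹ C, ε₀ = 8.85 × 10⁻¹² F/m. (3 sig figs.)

6.67 × 10⁻³ A

The unique combination of the constants set to 1 with dimensions of current is I_au = e E_h/ℏ = m_e e⁵/((4πε₀)²ℏ³).
E_h = 4.38 × 10⁻¹⁸ J
e·E_h/ℏ = 6.67 × 10⁻³ A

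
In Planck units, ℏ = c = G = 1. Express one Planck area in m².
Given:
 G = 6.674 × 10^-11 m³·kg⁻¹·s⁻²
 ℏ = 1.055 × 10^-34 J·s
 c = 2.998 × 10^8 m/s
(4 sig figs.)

The unique combination of the constants set to 1 with dimensions of area is A_P = ℏG/c³.
  = 7.041 × 10^-45 / 2.695 × 10^25
  = 2.613 × 10^-70 m²

2.613 × 10^-70 m²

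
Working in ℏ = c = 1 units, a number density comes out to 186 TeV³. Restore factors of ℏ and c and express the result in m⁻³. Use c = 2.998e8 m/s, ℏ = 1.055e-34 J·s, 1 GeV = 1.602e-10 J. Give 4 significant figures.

Number density is [L]⁻³ = [E]³/(ℏc)³.
1 GeV³ → 1/(ℏc)³ × (1 GeV in J)³ = 1.299e47 m⁻³.
Convert the energy scale: 186 TeV³ = 1.86e11 GeV³.
Result: 1.86e11 × 1.299e47 = 2.417e58 m⁻³.

2.417e58 m⁻³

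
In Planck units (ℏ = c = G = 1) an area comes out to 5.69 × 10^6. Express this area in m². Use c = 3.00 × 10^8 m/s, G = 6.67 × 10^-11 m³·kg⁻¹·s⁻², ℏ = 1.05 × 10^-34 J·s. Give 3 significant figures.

1.48 × 10^-63 m²

One Planck area: A_P = ℏG/c³ = 2.59 × 10^-70 m².
5.69 × 10^6 × 2.59 × 10^-70 m² = 1.48 × 10^-63 m²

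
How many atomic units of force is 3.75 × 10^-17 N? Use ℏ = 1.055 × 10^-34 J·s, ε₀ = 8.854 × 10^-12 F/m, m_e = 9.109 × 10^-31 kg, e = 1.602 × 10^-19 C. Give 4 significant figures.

atomic unit of force: F_au = E_h/a₀ = m_e²e⁶/((4πε₀)³ℏ⁴) = 8.220 × 10^-8 N.
3.75 × 10^-17 / 8.220 × 10^-8 = 4.562 × 10^-10

4.562 × 10^-10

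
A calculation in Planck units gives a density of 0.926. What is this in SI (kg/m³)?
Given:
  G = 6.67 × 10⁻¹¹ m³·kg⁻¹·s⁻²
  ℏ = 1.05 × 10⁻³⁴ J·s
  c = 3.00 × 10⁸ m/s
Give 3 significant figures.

4.82 × 10⁹⁶ kg/m³

One Planck density: ρ_P = c⁵/(ℏG²) = 5.20 × 10⁹⁶ kg/m³.
0.926 × 5.20 × 10⁹⁶ kg/m³ = 4.82 × 10⁹⁶ kg/m³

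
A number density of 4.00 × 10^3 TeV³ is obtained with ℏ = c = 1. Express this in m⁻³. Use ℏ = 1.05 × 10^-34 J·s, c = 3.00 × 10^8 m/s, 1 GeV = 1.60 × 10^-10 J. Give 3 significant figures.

5.24 × 10^59 m⁻³

Number density is [L]⁻³ = [E]³/(ℏc)³.
1 GeV³ → 1/(ℏc)³ × (1 GeV in J)³ = 1.31 × 10^47 m⁻³.
Convert the energy scale: 4.00 × 10^3 TeV³ = 4.00 × 10^12 GeV³.
Result: 4.00 × 10^12 × 1.31 × 10^47 = 5.24 × 10^59 m⁻³.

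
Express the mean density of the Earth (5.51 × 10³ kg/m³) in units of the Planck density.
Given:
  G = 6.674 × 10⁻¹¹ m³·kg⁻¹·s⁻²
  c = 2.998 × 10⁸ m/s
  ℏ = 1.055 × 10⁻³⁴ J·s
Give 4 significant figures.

1.069 × 10⁻⁹³

Planck density: ρ_P = c⁵/(ℏG²) = 5.154 × 10⁹⁶ kg/m³.
5.51 × 10³ / 5.154 × 10⁹⁶ = 1.069 × 10⁻⁹³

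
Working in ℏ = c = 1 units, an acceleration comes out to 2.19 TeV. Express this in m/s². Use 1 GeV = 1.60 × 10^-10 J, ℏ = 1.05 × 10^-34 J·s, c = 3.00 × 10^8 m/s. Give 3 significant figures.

Acceleration is [L]/[T]² = c·[E]/ℏ.
1 GeV → c/ℏ × (1 GeV in J) = 4.57 × 10^32 m/s².
Convert the energy scale: 2.19 TeV = 2.19 × 10^3 GeV.
Result: 2.19 × 10^3 × 4.57 × 10^32 = 1.00 × 10^36 m/s².

1.00 × 10^36 m/s²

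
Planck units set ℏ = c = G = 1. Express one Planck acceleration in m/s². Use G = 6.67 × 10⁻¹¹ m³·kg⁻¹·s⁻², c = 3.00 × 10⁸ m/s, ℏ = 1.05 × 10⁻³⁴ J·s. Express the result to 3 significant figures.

5.59 × 10⁵¹ m/s²

From ℏ = c = G = 1 the acceleration scale is a_P = √(c⁷/(ℏG)).
  = √(3.12 × 10¹⁰³)
  = 5.59 × 10⁵¹ m/s²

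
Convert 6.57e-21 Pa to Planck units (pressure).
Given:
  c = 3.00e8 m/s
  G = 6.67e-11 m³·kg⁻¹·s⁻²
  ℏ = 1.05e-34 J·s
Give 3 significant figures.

1.40e-134

Planck pressure: p_P = c⁷/(ℏG²) = 4.68e113 Pa.
6.57e-21 / 4.68e113 = 1.40e-134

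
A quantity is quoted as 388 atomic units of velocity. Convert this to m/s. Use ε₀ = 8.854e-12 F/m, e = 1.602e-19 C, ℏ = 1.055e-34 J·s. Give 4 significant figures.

One atomic unit of velocity: v_au = e²/(4πε₀ℏ) = 2.186e6 m/s.
388 × 2.186e6 m/s = 8.483e8 m/s

8.483e8 m/s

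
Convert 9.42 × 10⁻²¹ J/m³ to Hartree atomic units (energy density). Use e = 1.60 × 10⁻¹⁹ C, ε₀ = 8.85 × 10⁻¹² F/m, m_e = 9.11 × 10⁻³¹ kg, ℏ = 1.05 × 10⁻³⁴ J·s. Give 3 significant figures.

atomic unit of energy density: u_au = E_h/a₀³ = m_e⁴e¹⁰/((4πε₀)⁵ℏ⁸) = 3.01 × 10¹³ J/m³.
9.42 × 10⁻²¹ / 3.01 × 10¹³ = 3.13 × 10⁻³⁴

3.13 × 10⁻³⁴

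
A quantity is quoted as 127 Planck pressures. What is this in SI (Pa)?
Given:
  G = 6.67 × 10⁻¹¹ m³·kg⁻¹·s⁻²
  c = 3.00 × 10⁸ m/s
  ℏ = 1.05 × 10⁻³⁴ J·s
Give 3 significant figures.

One Planck pressure: p_P = c⁷/(ℏG²) = 4.68 × 10¹¹³ Pa.
127 × 4.68 × 10¹¹³ Pa = 5.95 × 10¹¹⁵ Pa

5.95 × 10¹¹⁵ Pa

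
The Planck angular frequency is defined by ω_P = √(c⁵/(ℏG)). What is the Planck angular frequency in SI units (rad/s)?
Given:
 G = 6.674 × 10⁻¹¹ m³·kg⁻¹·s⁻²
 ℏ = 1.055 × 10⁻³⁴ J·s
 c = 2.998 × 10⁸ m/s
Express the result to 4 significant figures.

ω_P = √(c⁵/(ℏG))
  = √(3.440 × 10⁸⁶)
  = 1.855 × 10⁴³ rad/s

1.855 × 10⁴³ rad/s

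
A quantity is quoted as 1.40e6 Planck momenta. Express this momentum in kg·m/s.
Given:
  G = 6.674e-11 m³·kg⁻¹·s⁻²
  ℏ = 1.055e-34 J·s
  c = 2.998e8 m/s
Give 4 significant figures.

9.137e6 kg·m/s

One Planck momentum: p_P = √(ℏc³/G) = 6.527 kg·m/s.
1.40e6 × 6.527 kg·m/s = 9.137e6 kg·m/s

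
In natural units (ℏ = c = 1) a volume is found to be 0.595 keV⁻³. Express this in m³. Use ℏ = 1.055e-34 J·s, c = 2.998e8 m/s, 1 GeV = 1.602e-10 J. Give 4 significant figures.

Volume is [L]³ = [E]⁻³·(ℏc)³.
1 GeV⁻³ → (ℏc)³ × (1 GeV in J)⁻³ = 7.696e-48 m³.
Convert the energy scale: 0.595 keV⁻³ = 5.95e17 GeV⁻³.
Result: 5.95e17 × 7.696e-48 = 4.579e-30 m³.

4.579e-30 m³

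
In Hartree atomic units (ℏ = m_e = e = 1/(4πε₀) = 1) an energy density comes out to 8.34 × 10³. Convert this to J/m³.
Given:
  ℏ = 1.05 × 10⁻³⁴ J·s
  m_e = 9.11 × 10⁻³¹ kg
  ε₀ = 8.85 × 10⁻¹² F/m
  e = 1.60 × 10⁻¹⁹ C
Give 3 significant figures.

One atomic unit of energy density: u_au = E_h/a₀³ = m_e⁴e¹⁰/((4πε₀)⁵ℏ⁸) = 3.01 × 10¹³ J/m³.
8.34 × 10³ × 3.01 × 10¹³ J/m³ = 2.51 × 10¹⁷ J/m³

2.51 × 10¹⁷ J/m³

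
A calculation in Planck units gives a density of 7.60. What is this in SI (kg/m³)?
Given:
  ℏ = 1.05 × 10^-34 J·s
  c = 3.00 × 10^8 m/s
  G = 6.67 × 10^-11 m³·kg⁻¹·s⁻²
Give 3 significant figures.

3.95 × 10^97 kg/m³

One Planck density: ρ_P = c⁵/(ℏG²) = 5.20 × 10^96 kg/m³.
7.60 × 5.20 × 10^96 kg/m³ = 3.95 × 10^97 kg/m³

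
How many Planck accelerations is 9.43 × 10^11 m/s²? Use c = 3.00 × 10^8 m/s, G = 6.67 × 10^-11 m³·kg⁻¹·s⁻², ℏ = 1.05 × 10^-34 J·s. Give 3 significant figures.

Planck acceleration: a_P = √(c⁷/(ℏG)) = 5.59 × 10^51 m/s².
9.43 × 10^11 / 5.59 × 10^51 = 1.69 × 10^-40

1.69 × 10^-40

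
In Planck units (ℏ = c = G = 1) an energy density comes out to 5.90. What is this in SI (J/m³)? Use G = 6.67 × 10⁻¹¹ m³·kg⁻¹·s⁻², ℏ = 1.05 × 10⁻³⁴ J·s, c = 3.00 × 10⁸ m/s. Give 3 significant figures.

One Planck energy density: u_P = c⁷/(ℏG²) = 4.68 × 10¹¹³ J/m³.
5.90 × 4.68 × 10¹¹³ J/m³ = 2.76 × 10¹¹⁴ J/m³

2.76 × 10¹¹⁴ J/m³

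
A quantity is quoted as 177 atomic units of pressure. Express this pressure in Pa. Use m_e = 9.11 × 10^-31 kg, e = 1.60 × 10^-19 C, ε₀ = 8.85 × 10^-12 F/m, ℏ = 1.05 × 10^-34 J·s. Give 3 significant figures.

One atomic unit of pressure: P_au = E_h/a₀³ = m_e⁴e¹⁰/((4πε₀)⁵ℏ⁸) = 3.01 × 10^13 Pa.
177 × 3.01 × 10^13 Pa = 5.33 × 10^15 Pa

5.33 × 10^15 Pa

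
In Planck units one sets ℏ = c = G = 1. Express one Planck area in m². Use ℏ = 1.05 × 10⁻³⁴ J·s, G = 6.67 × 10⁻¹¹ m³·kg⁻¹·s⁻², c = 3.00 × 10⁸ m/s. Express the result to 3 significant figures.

A_P = ℏG/c³
  = 7.00 × 10⁻⁴⁵ / 2.70 × 10²⁵
  = 2.59 × 10⁻⁷⁰ m²

2.59 × 10⁻⁷⁰ m²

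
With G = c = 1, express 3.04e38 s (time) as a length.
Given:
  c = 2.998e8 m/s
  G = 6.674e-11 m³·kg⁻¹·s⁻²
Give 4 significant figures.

9.114e46 m

Time → length via c.
3.04e38 s × (c) = 9.114e46 m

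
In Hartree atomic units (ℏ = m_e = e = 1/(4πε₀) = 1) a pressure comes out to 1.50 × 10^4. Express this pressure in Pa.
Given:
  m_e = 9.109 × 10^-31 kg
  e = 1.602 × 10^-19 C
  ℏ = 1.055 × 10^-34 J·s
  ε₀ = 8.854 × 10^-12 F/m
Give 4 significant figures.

4.394 × 10^17 Pa

One atomic unit of pressure: P_au = E_h/a₀³ = m_e⁴e¹⁰/((4πε₀)⁵ℏ⁸) = 2.929 × 10^13 Pa.
1.50 × 10^4 × 2.929 × 10^13 Pa = 4.394 × 10^17 Pa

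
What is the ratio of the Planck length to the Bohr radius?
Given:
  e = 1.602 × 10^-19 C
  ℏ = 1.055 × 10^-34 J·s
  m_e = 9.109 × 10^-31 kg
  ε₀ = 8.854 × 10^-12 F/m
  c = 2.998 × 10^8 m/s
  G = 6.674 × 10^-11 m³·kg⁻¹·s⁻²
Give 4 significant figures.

3.051 × 10^-25

Planck length: ℓ_P = √(ℏG/c³) = 1.616 × 10^-35 m
Bohr radius: a₀ = 4πε₀ℏ²/(m_e e²) = 5.297 × 10^-11 m
ratio = 1.616 × 10^-35 / 5.297 × 10^-11 = 3.051 × 10^-25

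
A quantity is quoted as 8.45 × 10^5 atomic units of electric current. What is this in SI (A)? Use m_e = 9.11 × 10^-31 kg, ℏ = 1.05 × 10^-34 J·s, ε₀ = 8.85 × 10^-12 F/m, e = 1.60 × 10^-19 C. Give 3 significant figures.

5.64 × 10^3 A

One atomic unit of electric current: I_au = e E_h/ℏ = m_e e⁵/((4πε₀)²ℏ³) = 6.67 × 10^-3 A.
8.45 × 10^5 × 6.67 × 10^-3 A = 5.64 × 10^3 A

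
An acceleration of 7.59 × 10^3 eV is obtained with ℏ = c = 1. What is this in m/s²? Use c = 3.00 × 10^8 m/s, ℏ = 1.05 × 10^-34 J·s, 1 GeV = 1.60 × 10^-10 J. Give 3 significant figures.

Acceleration is [L]/[T]² = c·[E]/ℏ.
1 GeV → c/ℏ × (1 GeV in J) = 4.57 × 10^32 m/s².
Convert the energy scale: 7.59 × 10^3 eV = 7.59 × 10^-6 GeV.
Result: 7.59 × 10^-6 × 4.57 × 10^32 = 3.47 × 10^27 m/s².

3.47 × 10^27 m/s²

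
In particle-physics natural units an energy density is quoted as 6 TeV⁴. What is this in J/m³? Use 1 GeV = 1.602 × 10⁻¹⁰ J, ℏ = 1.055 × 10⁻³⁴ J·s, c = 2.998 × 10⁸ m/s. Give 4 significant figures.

[E]/[L]³ = [E]⁴/(ℏc)³; restore (ℏc)⁻³.
1 GeV⁴ → 1/(ℏc)³ × (1 GeV in J)⁴ = 2.082 × 10³⁷ J/m³.
Convert the energy scale: 6 TeV⁴ = 6.00 × 10¹² GeV⁴.
Result: 6.00 × 10¹² × 2.082 × 10³⁷ = 1.249 × 10⁵⁰ J/m³.

1.249 × 10⁵⁰ J/m³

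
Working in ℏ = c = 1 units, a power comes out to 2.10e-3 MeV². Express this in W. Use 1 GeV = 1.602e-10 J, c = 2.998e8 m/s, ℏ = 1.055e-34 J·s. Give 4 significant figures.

Power is [E]/[T] = [E]²/ℏ.
1 GeV² → 1/ℏ × (1 GeV in J)² = 2.433e14 W.
Convert the energy scale: 2.10e-3 MeV² = 2.10e-9 GeV².
Result: 2.10e-9 × 2.433e14 = 5.108e5 W.

5.108e5 W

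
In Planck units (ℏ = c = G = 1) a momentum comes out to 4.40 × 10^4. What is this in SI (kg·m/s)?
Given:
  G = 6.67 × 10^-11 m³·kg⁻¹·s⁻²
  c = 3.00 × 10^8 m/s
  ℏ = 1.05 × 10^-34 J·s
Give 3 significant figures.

One Planck momentum: p_P = √(ℏc³/G) = 6.52 kg·m/s.
4.40 × 10^4 × 6.52 kg·m/s = 2.87 × 10^5 kg·m/s

2.87 × 10^5 kg·m/s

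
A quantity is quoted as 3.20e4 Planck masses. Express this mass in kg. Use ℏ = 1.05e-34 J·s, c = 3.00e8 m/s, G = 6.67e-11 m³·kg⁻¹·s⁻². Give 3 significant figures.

6.95e-4 kg

One Planck mass: m_P = √(ℏc/G) = 2.17e-8 kg.
3.20e4 × 2.17e-8 kg = 6.95e-4 kg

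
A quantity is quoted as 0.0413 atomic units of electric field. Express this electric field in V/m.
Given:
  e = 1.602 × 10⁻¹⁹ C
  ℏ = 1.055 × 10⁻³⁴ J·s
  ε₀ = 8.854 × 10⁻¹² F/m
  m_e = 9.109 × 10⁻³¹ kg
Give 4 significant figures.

2.119 × 10¹⁰ V/m

One atomic unit of electric field: E_au = E_h/(e a₀) = m_e²e⁵/((4πε₀)³ℏ⁴) = 5.131 × 10¹¹ V/m.
0.0413 × 5.131 × 10¹¹ V/m = 2.119 × 10¹⁰ V/m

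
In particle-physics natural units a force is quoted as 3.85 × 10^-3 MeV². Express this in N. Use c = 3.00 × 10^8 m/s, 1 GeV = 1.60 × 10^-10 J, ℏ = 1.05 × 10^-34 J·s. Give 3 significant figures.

Force is [E]/[L] = [E]²/(ℏc); restore (ℏc)⁻¹.
1 GeV² → 1/(ℏc) × (1 GeV in J)² = 8.13 × 10^5 N.
Convert the energy scale: 3.85 × 10^-3 MeV² = 3.85 × 10^-9 GeV².
Result: 3.85 × 10^-9 × 8.13 × 10^5 = 3.13 × 10^-3 N.

3.13 × 10^-3 N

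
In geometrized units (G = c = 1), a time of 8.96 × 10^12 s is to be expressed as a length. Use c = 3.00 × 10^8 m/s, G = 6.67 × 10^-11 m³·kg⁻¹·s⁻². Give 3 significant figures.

Time → length via c.
8.96 × 10^12 s × (c) = 2.69 × 10^21 m

2.69 × 10^21 m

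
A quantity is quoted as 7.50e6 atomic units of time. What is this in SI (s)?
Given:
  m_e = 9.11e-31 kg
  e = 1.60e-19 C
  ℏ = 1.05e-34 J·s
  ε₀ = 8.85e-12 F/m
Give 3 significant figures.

One atomic unit of time: τ_au = (4πε₀)²ℏ³/(m_e e⁴) = 2.40e-17 s.
7.50e6 × 2.40e-17 s = 1.80e-10 s

1.80e-10 s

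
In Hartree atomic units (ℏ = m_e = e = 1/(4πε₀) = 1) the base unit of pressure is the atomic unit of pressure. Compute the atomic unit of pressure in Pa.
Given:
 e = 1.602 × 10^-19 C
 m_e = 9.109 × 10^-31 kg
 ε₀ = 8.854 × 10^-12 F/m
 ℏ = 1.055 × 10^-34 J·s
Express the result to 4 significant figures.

P_au = E_h/a₀³ = m_e⁴e¹⁰/((4πε₀)⁵ℏ⁸)
E_h = 4.354 × 10^-18 J
a₀ = 5.297 × 10^-11 m
E_h/a₀³ = 2.929 × 10^13 Pa

2.929 × 10^13 Pa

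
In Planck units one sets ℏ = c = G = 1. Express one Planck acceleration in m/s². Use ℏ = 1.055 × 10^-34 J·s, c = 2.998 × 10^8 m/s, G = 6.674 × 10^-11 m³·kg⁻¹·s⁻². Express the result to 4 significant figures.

a_P = √(c⁷/(ℏG))
  = √(3.092 × 10^103)
  = 5.560 × 10^51 m/s²

5.560 × 10^51 m/s²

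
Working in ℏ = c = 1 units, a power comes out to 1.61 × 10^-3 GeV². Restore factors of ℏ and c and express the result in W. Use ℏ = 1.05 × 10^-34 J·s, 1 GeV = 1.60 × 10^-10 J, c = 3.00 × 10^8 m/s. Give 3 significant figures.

3.93 × 10^11 W

Power is [E]/[T] = [E]²/ℏ.
1 GeV² → 1/ℏ × (1 GeV in J)² = 2.44 × 10^14 W.
Result: 1.61 × 10^-3 × 2.44 × 10^14 = 3.93 × 10^11 W.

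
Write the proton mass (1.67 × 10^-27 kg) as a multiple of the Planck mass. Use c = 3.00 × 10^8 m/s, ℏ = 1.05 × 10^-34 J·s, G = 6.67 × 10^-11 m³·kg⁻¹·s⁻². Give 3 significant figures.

Planck mass: m_P = √(ℏc/G) = 2.17 × 10^-8 kg.
1.67 × 10^-27 / 2.17 × 10^-8 = 7.68 × 10^-20

7.68 × 10^-20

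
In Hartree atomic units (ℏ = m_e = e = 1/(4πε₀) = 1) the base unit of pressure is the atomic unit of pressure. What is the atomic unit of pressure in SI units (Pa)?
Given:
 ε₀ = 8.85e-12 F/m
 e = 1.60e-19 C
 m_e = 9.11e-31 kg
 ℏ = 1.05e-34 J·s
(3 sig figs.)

P_au = E_h/a₀³ = m_e⁴e¹⁰/((4πε₀)⁵ℏ⁸)
E_h = 4.38e-18 J
a₀ = 5.26e-11 m
E_h/a₀³ = 3.01e13 Pa

3.01e13 Pa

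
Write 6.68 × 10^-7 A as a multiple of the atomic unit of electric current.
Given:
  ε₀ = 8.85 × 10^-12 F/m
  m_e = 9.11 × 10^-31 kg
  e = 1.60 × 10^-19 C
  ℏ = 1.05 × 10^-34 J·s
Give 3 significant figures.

atomic unit of electric current: I_au = e E_h/ℏ = m_e e⁵/((4πε₀)²ℏ³) = 6.67 × 10^-3 A.
6.68 × 10^-7 / 6.67 × 10^-3 = 1.00 × 10^-4

1.00 × 10^-4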